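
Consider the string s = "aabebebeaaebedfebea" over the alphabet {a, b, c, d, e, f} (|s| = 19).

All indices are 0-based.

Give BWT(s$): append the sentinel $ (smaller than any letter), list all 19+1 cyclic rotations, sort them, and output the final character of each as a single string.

rank  rotation              last
    0  $aabebebeaaebedfebea  a
    1  a$aabebebeaaebedfebe  e
    2  aabebebeaaebedfebea$  $
    3  aaebedfebea$aabebebe  e
    4  abebebeaaebedfebea$a  a
    5  aebedfebea$aabebebea  a
    6  bea$aabebebeaaebedfe  e
    7  beaaebedfebea$aabebe  e
    8  bebeaaebedfebea$aabe  e
    9  bebebeaaebedfebea$aa  a
   10  bedfebea$aabebebeaae  e
   11  dfebea$aabebebeaaebe  e
   12  ea$aabebebeaaebedfeb  b
   13  eaaebedfebea$aabebeb  b
   14  ebea$aabebebeaaebedf  f
   15  ebeaaebedfebea$aabeb  b
   16  ebebeaaebedfebea$aab  b
   17  ebedfebea$aabebebeaa  a
   18  edfebea$aabebebeaaeb  b
   19  febea$aabebebeaaebed  d

ae$eaaeeeaeebbfbbabd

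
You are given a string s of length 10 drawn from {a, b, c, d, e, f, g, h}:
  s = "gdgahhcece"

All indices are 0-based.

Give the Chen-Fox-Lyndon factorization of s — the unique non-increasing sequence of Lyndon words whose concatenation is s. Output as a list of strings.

emit factor 1: 'g' (i=0, period=1)
emit factor 2: 'dg' (i=1, period=2)
emit factor 3: 'ahhcece' (i=3, period=7)

["g", "dg", "ahhcece"]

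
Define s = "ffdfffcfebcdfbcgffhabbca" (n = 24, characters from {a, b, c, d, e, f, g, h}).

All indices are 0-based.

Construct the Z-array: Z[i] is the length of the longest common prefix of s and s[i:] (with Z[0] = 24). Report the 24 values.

Z[0]=24
i=1: fresh scan; Z[1]=1 grow→box=[1,2)
i=2: fresh scan; Z[2]=0
i=3: fresh scan; Z[3]=2 grow→box=[3,5)
i=4: min(r-i=1, Z[1]=1)=1; Z[4]=2 grow→box=[4,6)
i=5: min(r-i=1, Z[1]=1)=1; Z[5]=1
i=6: fresh scan; Z[6]=0
i=7: fresh scan; Z[7]=1 grow→box=[7,8)
i=8: fresh scan; Z[8]=0
i=9: fresh scan; Z[9]=0
i=10: fresh scan; Z[10]=0
i=11: fresh scan; Z[11]=0
i=12: fresh scan; Z[12]=1 grow→box=[12,13)
i=13: fresh scan; Z[13]=0
i=14: fresh scan; Z[14]=0
i=15: fresh scan; Z[15]=0
i=16: fresh scan; Z[16]=2 grow→box=[16,18)
i=17: min(r-i=1, Z[1]=1)=1; Z[17]=1
i=18: fresh scan; Z[18]=0
i=19: fresh scan; Z[19]=0
i=20: fresh scan; Z[20]=0
i=21: fresh scan; Z[21]=0
i=22: fresh scan; Z[22]=0
i=23: fresh scan; Z[23]=0

[24, 1, 0, 2, 2, 1, 0, 1, 0, 0, 0, 0, 1, 0, 0, 0, 2, 1, 0, 0, 0, 0, 0, 0]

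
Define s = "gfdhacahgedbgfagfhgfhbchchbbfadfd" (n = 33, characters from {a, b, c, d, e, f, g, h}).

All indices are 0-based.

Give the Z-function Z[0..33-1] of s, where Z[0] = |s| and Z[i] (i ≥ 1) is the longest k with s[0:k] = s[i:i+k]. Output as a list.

Z[0]=33
i=1: i≥r, start 0; Z[1]=0
i=2: i≥r, start 0; Z[2]=0
i=3: i≥r, start 0; Z[3]=0
i=4: i≥r, start 0; Z[4]=0
i=5: i≥r, start 0; Z[5]=0
i=6: i≥r, start 0; Z[6]=0
i=7: i≥r, start 0; Z[7]=0
i=8: i≥r, start 0; Z[8]=1 scan→box=[8,9)
i=9: i≥r, start 0; Z[9]=0
i=10: i≥r, start 0; Z[10]=0
i=11: i≥r, start 0; Z[11]=0
i=12: i≥r, start 0; Z[12]=2 scan→box=[12,14)
i=13: min(r-i=1, Z[1]=0)=0; Z[13]=0
i=14: i≥r, start 0; Z[14]=0
i=15: i≥r, start 0; Z[15]=2 scan→box=[15,17)
i=16: min(r-i=1, Z[1]=0)=0; Z[16]=0
i=17: i≥r, start 0; Z[17]=0
i=18: i≥r, start 0; Z[18]=2 scan→box=[18,20)
i=19: min(r-i=1, Z[1]=0)=0; Z[19]=0
i=20: i≥r, start 0; Z[20]=0
i=21: i≥r, start 0; Z[21]=0
i=22: i≥r, start 0; Z[22]=0
i=23: i≥r, start 0; Z[23]=0
i=24: i≥r, start 0; Z[24]=0
i=25: i≥r, start 0; Z[25]=0
i=26: i≥r, start 0; Z[26]=0
i=27: i≥r, start 0; Z[27]=0
i=28: i≥r, start 0; Z[28]=0
i=29: i≥r, start 0; Z[29]=0
i=30: i≥r, start 0; Z[30]=0
i=31: i≥r, start 0; Z[31]=0
i=32: i≥r, start 0; Z[32]=0

[33, 0, 0, 0, 0, 0, 0, 0, 1, 0, 0, 0, 2, 0, 0, 2, 0, 0, 2, 0, 0, 0, 0, 0, 0, 0, 0, 0, 0, 0, 0, 0, 0]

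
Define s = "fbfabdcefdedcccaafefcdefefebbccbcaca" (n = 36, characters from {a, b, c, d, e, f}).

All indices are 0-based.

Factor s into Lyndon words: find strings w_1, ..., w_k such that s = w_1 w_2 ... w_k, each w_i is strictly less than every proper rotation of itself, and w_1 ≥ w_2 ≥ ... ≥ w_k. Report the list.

emit factor 1: 'f' (i=0, period=1)
emit factor 2: 'bf' (i=1, period=2)
emit factor 3: 'abdcefdedccc' (i=3, period=12)
emit factor 4: 'aafefcdefefebbccbcac' (i=15, period=20)
emit factor 5: 'a' (i=35, period=1)

["f", "bf", "abdcefdedccc", "aafefcdefefebbccbcac", "a"]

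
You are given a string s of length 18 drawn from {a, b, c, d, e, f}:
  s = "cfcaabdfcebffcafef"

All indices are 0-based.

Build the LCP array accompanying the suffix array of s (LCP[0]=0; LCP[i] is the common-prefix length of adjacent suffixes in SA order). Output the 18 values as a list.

sorted suffixes:
  #0 SA[0]=3  'aabdfcebffcafef'
  #1 SA[1]=4  'abdfcebffcafef'
  #2 SA[2]=14  'afef'
  #3 SA[3]=5  'bdfcebffcafef'
  #4 SA[4]=10  'bffcafef'
  #5 SA[5]=2  'caabdfcebffcafef'
  #6 SA[6]=13  'cafef'
  #7 SA[7]=8  'cebffcafef'
  #8 SA[8]=0  'cfcaabdfcebffcafef'
  #9 SA[9]=6  'dfcebffcafef'
  #10 SA[10]=9  'ebffcafef'
  #11 SA[11]=16  'ef'
  #12 SA[12]=17  'f'
  #13 SA[13]=1  'fcaabdfcebffcafef'
  #14 SA[14]=12  'fcafef'
  #15 SA[15]=7  'fcebffcafef'
  #16 SA[16]=15  'fef'
  #17 SA[17]=11  'ffcafef'

SA = [3, 4, 14, 5, 10, 2, 13, 8, 0, 6, 9, 16, 17, 1, 12, 7, 15, 11]
i: (SA[i-1],SA[i]) lcp shared
  1: (3,4) 1 'a'
  2: (4,14) 1 'a'
  3: (14,5) 0 ''
  4: (5,10) 1 'b'
  5: (10,2) 0 ''
  6: (2,13) 2 'ca'
  7: (13,8) 1 'c'
  8: (8,0) 1 'c'
  9: (0,6) 0 ''
  10: (6,9) 0 ''
  11: (9,16) 1 'e'
  12: (16,17) 0 ''
  13: (17,1) 1 'f'
  14: (1,12) 3 'fca'
  15: (12,7) 2 'fc'
  16: (7,15) 1 'f'
  17: (15,11) 1 'f'

[0, 1, 1, 0, 1, 0, 2, 1, 1, 0, 0, 1, 0, 1, 3, 2, 1, 1]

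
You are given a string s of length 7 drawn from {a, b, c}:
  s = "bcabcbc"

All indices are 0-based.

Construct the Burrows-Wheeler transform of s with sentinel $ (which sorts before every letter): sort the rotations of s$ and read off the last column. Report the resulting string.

ccc$abbb

rank  rotation  last
    0  $bcabcbc  c
    1  abcbc$bc  c
    2  bc$bcabc  c
    3  bcabcbc$  $
    4  bcbc$bca  a
    5  c$bcabcb  b
    6  cabcbc$b  b
    7  cbc$bcab  b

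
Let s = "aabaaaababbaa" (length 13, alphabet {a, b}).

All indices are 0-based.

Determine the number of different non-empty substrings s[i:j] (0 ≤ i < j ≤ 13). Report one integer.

rank→(start, suffix):
  0 → (12, 'a')
  1 → (11, 'aa')
  2 → (3, 'aaaababbaa')
  3 → (4, 'aaababbaa')
  4 → (0, 'aabaaaababbaa')
  5 → (5, 'aababbaa')
  6 → (1, 'abaaaababbaa')
  7 → (6, 'ababbaa')
  8 → (8, 'abbaa')
  9 → (10, 'baa')
  10 → (2, 'baaaababbaa')
  11 → (7, 'babbaa')
  12 → (9, 'bbaa')

SA = [12, 11, 3, 4, 0, 5, 1, 6, 8, 10, 2, 7, 9]
[i] adj suffixes → lcp
  [1] 12/11 → 1 ('a')
  [2] 11/3 → 2 ('aa')
  [3] 3/4 → 3 ('aaa')
  [4] 4/0 → 2 ('aa')
  [5] 0/5 → 4 ('aaba')
  [6] 5/1 → 1 ('a')
  [7] 1/6 → 3 ('aba')
  [8] 6/8 → 2 ('ab')
  [9] 8/10 → 0 ('')
  [10] 10/2 → 3 ('baa')
  [11] 2/7 → 2 ('ba')
  [12] 7/9 → 1 ('b')

n(n+1)/2 = 13·14/2 = 91
Σ LCP = 0 + 1 + 2 + 3 + 2 + 4 + 1 + 3 + 2 + 0 + 3 + 2 + 1 = 24
distinct = 91 − 24 = 67

67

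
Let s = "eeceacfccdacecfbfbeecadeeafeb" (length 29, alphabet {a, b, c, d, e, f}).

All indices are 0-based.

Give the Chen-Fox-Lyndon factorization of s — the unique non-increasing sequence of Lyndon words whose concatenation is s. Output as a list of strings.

emit factor 1: 'e' (i=0, period=1)
emit factor 2: 'e' (i=1, period=1)
emit factor 3: 'ce' (i=2, period=2)
emit factor 4: 'acfccd' (i=4, period=6)
emit factor 5: 'acecfbfbeecadeeafeb' (i=10, period=19)

["e", "e", "ce", "acfccd", "acecfbfbeecadeeafeb"]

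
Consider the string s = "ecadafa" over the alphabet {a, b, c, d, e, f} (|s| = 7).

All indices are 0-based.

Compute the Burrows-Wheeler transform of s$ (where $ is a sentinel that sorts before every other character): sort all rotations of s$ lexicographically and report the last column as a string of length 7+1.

rank  rotation  last
    0  $ecadafa  a
    1  a$ecadaf  f
    2  adafa$ec  c
    3  afa$ecad  d
    4  cadafa$e  e
    5  dafa$eca  a
    6  ecadafa$  $
    7  fa$ecada  a

afcdea$a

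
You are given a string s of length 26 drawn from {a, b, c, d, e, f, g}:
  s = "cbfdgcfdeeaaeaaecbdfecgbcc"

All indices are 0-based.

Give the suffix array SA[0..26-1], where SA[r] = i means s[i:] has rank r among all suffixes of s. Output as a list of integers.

[10, 13, 11, 14, 23, 17, 1, 25, 16, 0, 24, 5, 21, 7, 18, 3, 9, 12, 15, 20, 8, 6, 2, 19, 22, 4]

rank | idx | suffix
   0 |  10 | aaeaaecbdfecgbcc
   1 |  13 | aaecbdfecgbcc
   2 |  11 | aeaaecbdfecgbcc
   3 |  14 | aecbdfecgbcc
   4 |  23 | bcc
   5 |  17 | bdfecgbcc
   6 |   1 | bfdgcfdeeaaeaaecbdfecgbcc
   7 |  25 | c
   8 |  16 | cbdfecgbcc
   9 |   0 | cbfdgcfdeeaaeaaecbdfecgbcc
  10 |  24 | cc
  11 |   5 | cfdeeaaeaaecbdfecgbcc
  12 |  21 | cgbcc
  13 |   7 | deeaaeaaecbdfecgbcc
  14 |  18 | dfecgbcc
  15 |   3 | dgcfdeeaaeaaecbdfecgbcc
  16 |   9 | eaaeaaecbdfecgbcc
  17 |  12 | eaaecbdfecgbcc
  18 |  15 | ecbdfecgbcc
  19 |  20 | ecgbcc
  20 |   8 | eeaaeaaecbdfecgbcc
  21 |   6 | fdeeaaeaaecbdfecgbcc
  22 |   2 | fdgcfdeeaaeaaecbdfecgbcc
  23 |  19 | fecgbcc
  24 |  22 | gbcc
  25 |   4 | gcfdeeaaeaaecbdfecgbcc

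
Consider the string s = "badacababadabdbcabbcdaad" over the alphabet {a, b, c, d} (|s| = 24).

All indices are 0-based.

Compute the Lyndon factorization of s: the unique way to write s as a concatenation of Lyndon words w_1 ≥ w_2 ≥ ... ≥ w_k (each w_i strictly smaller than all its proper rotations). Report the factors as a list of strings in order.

["b", "ad", "ac", "ababadabdbcabbcd", "aad"]

emit factor 1: 'b' (i=0, period=1)
emit factor 2: 'ad' (i=1, period=2)
emit factor 3: 'ac' (i=3, period=2)
emit factor 4: 'ababadabdbcabbcd' (i=5, period=16)
emit factor 5: 'aad' (i=21, period=3)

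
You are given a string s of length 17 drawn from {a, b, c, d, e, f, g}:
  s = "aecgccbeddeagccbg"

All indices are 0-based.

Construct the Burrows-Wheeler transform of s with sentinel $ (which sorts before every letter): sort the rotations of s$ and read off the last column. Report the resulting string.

rank  rotation            last
    0  $aecgccbeddeagccbg  g
    1  aecgccbeddeagccbg$  $
    2  agccbg$aecgccbedde  e
    3  beddeagccbg$aecgcc  c
    4  bg$aecgccbeddeagcc  c
    5  cbeddeagccbg$aecgc  c
    6  cbg$aecgccbeddeagc  c
    7  ccbeddeagccbg$aecg  g
    8  ccbg$aecgccbeddeag  g
    9  cgccbeddeagccbg$ae  e
   10  ddeagccbg$aecgccbe  e
   11  deagccbg$aecgccbed  d
   12  eagccbg$aecgccbedd  d
   13  ecgccbeddeagccbg$a  a
   14  eddeagccbg$aecgccb  b
   15  g$aecgccbeddeagccb  b
   16  gccbeddeagccbg$aec  c
   17  gccbg$aecgccbeddea  a

g$eccccggeeddabbca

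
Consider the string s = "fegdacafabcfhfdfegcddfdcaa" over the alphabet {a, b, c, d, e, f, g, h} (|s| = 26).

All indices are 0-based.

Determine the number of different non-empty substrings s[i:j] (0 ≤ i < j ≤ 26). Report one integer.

rank→(start, suffix):
  0 → (25, 'a')
  1 → (24, 'aa')
  2 → (8, 'abcfhfdfegcddfdcaa')
  3 → (4, 'acafabcfhfdfegcddfdcaa')
  4 → (6, 'afabcfhfdfegcddfdcaa')
  5 → (9, 'bcfhfdfegcddfdcaa')
  6 → (23, 'caa')
  7 → (5, 'cafabcfhfdfegcddfdcaa')
  8 → (18, 'cddfdcaa')
  9 → (10, 'cfhfdfegcddfdcaa')
  10 → (3, 'dacafabcfhfdfegcddfdcaa')
  11 → (22, 'dcaa')
  12 → (19, 'ddfdcaa')
  13 → (20, 'dfdcaa')
  14 → (14, 'dfegcddfdcaa')
  15 → (16, 'egcddfdcaa')
  16 → (1, 'egdacafabcfhfdfegcddfdcaa')
  17 → (7, 'fabcfhfdfegcddfdcaa')
  18 → (21, 'fdcaa')
  19 → (13, 'fdfegcddfdcaa')
  20 → (15, 'fegcddfdcaa')
  21 → (0, 'fegdacafabcfhfdfegcddfdcaa')
  22 → (11, 'fhfdfegcddfdcaa')
  23 → (17, 'gcddfdcaa')
  24 → (2, 'gdacafabcfhfdfegcddfdcaa')
  25 → (12, 'hfdfegcddfdcaa')

SA = [25, 24, 8, 4, 6, 9, 23, 5, 18, 10, 3, 22, 19, 20, 14, 16, 1, 7, 21, 13, 15, 0, 11, 17, 2, 12]
i: (SA[i-1],SA[i]) lcp shared
  1: (25,24) 1 'a'
  2: (24,8) 1 'a'
  3: (8,4) 1 'a'
  4: (4,6) 1 'a'
  5: (6,9) 0 ''
  6: (9,23) 0 ''
  7: (23,5) 2 'ca'
  8: (5,18) 1 'c'
  9: (18,10) 1 'c'
  10: (10,3) 0 ''
  11: (3,22) 1 'd'
  12: (22,19) 1 'd'
  13: (19,20) 1 'd'
  14: (20,14) 2 'df'
  15: (14,16) 0 ''
  16: (16,1) 2 'eg'
  17: (1,7) 0 ''
  18: (7,21) 1 'f'
  19: (21,13) 2 'fd'
  20: (13,15) 1 'f'
  21: (15,0) 3 'feg'
  22: (0,11) 1 'f'
  23: (11,17) 0 ''
  24: (17,2) 1 'g'
  25: (2,12) 0 ''

n(n+1)/2 = 26·27/2 = 351
Σ LCP = 0 + 1 + 1 + 1 + 1 + 0 + 0 + 2 + 1 + 1 + 0 + 1 + 1 + 1 + 2 + 0 + 2 + 0 + 1 + 2 + 1 + 3 + 1 + 0 + 1 + 0 = 24
distinct = 351 − 24 = 327

327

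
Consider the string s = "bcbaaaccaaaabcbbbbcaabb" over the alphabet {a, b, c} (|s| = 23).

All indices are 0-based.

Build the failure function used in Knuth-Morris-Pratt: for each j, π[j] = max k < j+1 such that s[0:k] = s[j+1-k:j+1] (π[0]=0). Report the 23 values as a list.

π[0] = 0
j=1 s[j]='c': π[1]=0 (border '')
j=2 s[j]='b': π[2]=1 (border 'b')
j=3 s[j]='a': k: 1→0; π[3]=0 (border '')
j=4 s[j]='a': π[4]=0 (border '')
j=5 s[j]='a': π[5]=0 (border '')
j=6 s[j]='c': π[6]=0 (border '')
j=7 s[j]='c': π[7]=0 (border '')
j=8 s[j]='a': π[8]=0 (border '')
j=9 s[j]='a': π[9]=0 (border '')
j=10 s[j]='a': π[10]=0 (border '')
j=11 s[j]='a': π[11]=0 (border '')
j=12 s[j]='b': π[12]=1 (border 'b')
j=13 s[j]='c': π[13]=2 (border 'bc')
j=14 s[j]='b': π[14]=3 (border 'bcb')
j=15 s[j]='b': k: 3→1→0; π[15]=1 (border 'b')
j=16 s[j]='b': k: 1→0; π[16]=1 (border 'b')
j=17 s[j]='b': k: 1→0; π[17]=1 (border 'b')
j=18 s[j]='c': π[18]=2 (border 'bc')
j=19 s[j]='a': k: 2→0; π[19]=0 (border '')
j=20 s[j]='a': π[20]=0 (border '')
j=21 s[j]='b': π[21]=1 (border 'b')
j=22 s[j]='b': k: 1→0; π[22]=1 (border 'b')

[0, 0, 1, 0, 0, 0, 0, 0, 0, 0, 0, 0, 1, 2, 3, 1, 1, 1, 2, 0, 0, 1, 1]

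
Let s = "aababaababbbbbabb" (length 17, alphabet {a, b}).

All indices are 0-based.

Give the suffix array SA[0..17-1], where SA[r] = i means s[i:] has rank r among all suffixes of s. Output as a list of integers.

[0, 5, 3, 1, 6, 14, 8, 16, 4, 2, 13, 7, 15, 12, 11, 10, 9]

sorted suffixes:
  #0 SA[0]=0  'aababaababbbbbabb'
  #1 SA[1]=5  'aababbbbbabb'
  #2 SA[2]=3  'abaababbbbbabb'
  #3 SA[3]=1  'ababaababbbbbabb'
  #4 SA[4]=6  'ababbbbbabb'
  #5 SA[5]=14  'abb'
  #6 SA[6]=8  'abbbbbabb'
  #7 SA[7]=16  'b'
  #8 SA[8]=4  'baababbbbbabb'
  #9 SA[9]=2  'babaababbbbbabb'
  #10 SA[10]=13  'babb'
  #11 SA[11]=7  'babbbbbabb'
  #12 SA[12]=15  'bb'
  #13 SA[13]=12  'bbabb'
  #14 SA[14]=11  'bbbabb'
  #15 SA[15]=10  'bbbbabb'
  #16 SA[16]=9  'bbbbbabb'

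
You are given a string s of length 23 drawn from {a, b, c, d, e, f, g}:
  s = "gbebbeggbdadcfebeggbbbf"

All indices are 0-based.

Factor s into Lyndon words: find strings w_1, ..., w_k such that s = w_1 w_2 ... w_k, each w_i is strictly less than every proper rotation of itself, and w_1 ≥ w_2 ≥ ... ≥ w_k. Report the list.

emit factor 1: 'g' (i=0, period=1)
emit factor 2: 'be' (i=1, period=2)
emit factor 3: 'bbeggbd' (i=3, period=7)
emit factor 4: 'adcfebeggbbbf' (i=10, period=13)

["g", "be", "bbeggbd", "adcfebeggbbbf"]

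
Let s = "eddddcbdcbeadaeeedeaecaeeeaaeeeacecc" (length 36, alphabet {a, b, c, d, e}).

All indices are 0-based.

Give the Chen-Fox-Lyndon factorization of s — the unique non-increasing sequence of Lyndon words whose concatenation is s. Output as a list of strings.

emit factor 1: 'e' (i=0, period=1)
emit factor 2: 'd' (i=1, period=1)
emit factor 3: 'd' (i=2, period=1)
emit factor 4: 'd' (i=3, period=1)
emit factor 5: 'd' (i=4, period=1)
emit factor 6: 'c' (i=5, period=1)
emit factor 7: 'bdcbe' (i=6, period=5)
emit factor 8: 'adaeeedeaecaeee' (i=11, period=15)
emit factor 9: 'aaeeeacecc' (i=26, period=10)

["e", "d", "d", "d", "d", "c", "bdcbe", "adaeeedeaecaeee", "aaeeeacecc"]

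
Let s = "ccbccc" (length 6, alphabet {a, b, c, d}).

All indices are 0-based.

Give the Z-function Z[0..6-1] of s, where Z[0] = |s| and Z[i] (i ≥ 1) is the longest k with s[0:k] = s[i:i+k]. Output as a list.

[6, 1, 0, 2, 2, 1]

Z[0]=6
i=1: outside box; Z[1]=1 scan→box=[1,2)
i=2: outside box; Z[2]=0
i=3: outside box; Z[3]=2 scan→box=[3,5)
i=4: min(r-i=1, Z[1]=1)=1; Z[4]=2 scan→box=[4,6)
i=5: min(r-i=1, Z[1]=1)=1; Z[5]=1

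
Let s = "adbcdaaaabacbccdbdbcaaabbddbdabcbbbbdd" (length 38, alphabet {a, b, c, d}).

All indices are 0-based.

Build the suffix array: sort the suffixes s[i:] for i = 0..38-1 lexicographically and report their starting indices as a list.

[5, 6, 20, 7, 21, 8, 22, 29, 10, 0, 9, 32, 33, 34, 23, 18, 30, 12, 2, 27, 16, 35, 24, 19, 31, 11, 13, 3, 14, 37, 4, 28, 17, 1, 26, 15, 36, 25]

rank→(start, suffix):
  0 → (5, 'aaaabacbccdbdbcaaabbddbdabcbbbbdd')
  1 → (6, 'aaabacbccdbdbcaaabbddbdabcbbbbdd')
  2 → (20, 'aaabbddbdabcbbbbdd')
  3 → (7, 'aabacbccdbdbcaaabbddbdabcbbbbdd')
  4 → (21, 'aabbddbdabcbbbbdd')
  5 → (8, 'abacbccdbdbcaaabbddbdabcbbbbdd')
  6 → (22, 'abbddbdabcbbbbdd')
  7 → (29, 'abcbbbbdd')
  8 → (10, 'acbccdbdbcaaabbddbdabcbbbbdd')
  9 → (0, 'adbcdaaaabacbccdbdbcaaabbddbdabcbbbbdd')
  10 → (9, 'bacbccdbdbcaaabbddbdabcbbbbdd')
  11 → (32, 'bbbbdd')
  12 → (33, 'bbbdd')
  13 → (34, 'bbdd')
  14 → (23, 'bbddbdabcbbbbdd')
  15 → (18, 'bcaaabbddbdabcbbbbdd')
  16 → (30, 'bcbbbbdd')
  17 → (12, 'bccdbdbcaaabbddbdabcbbbbdd')
  18 → (2, 'bcdaaaabacbccdbdbcaaabbddbdabcbbbbdd')
  19 → (27, 'bdabcbbbbdd')
  20 → (16, 'bdbcaaabbddbdabcbbbbdd')
  21 → (35, 'bdd')
  22 → (24, 'bddbdabcbbbbdd')
  23 → (19, 'caaabbddbdabcbbbbdd')
  24 → (31, 'cbbbbdd')
  25 → (11, 'cbccdbdbcaaabbddbdabcbbbbdd')
  26 → (13, 'ccdbdbcaaabbddbdabcbbbbdd')
  27 → (3, 'cdaaaabacbccdbdbcaaabbddbdabcbbbbdd')
  28 → (14, 'cdbdbcaaabbddbdabcbbbbdd')
  29 → (37, 'd')
  30 → (4, 'daaaabacbccdbdbcaaabbddbdabcbbbbdd')
  31 → (28, 'dabcbbbbdd')
  32 → (17, 'dbcaaabbddbdabcbbbbdd')
  33 → (1, 'dbcdaaaabacbccdbdbcaaabbddbdabcbbbbdd')
  34 → (26, 'dbdabcbbbbdd')
  35 → (15, 'dbdbcaaabbddbdabcbbbbdd')
  36 → (36, 'dd')
  37 → (25, 'ddbdabcbbbbdd')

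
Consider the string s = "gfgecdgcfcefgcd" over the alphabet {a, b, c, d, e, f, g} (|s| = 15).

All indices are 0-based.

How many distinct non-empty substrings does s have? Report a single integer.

107

rank | idx | suffix
   0 |  13 | cd
   1 |   4 | cdgcfcefgcd
   2 |   9 | cefgcd
   3 |   7 | cfcefgcd
   4 |  14 | d
   5 |   5 | dgcfcefgcd
   6 |   3 | ecdgcfcefgcd
   7 |  10 | efgcd
   8 |   8 | fcefgcd
   9 |  11 | fgcd
  10 |   1 | fgecdgcfcefgcd
  11 |  12 | gcd
  12 |   6 | gcfcefgcd
  13 |   2 | gecdgcfcefgcd
  14 |   0 | gfgecdgcfcefgcd

SA = [13, 4, 9, 7, 14, 5, 3, 10, 8, 11, 1, 12, 6, 2, 0]
i: (SA[i-1],SA[i]) lcp shared
  1: (13,4) 2 'cd'
  2: (4,9) 1 'c'
  3: (9,7) 1 'c'
  4: (7,14) 0 ''
  5: (14,5) 1 'd'
  6: (5,3) 0 ''
  7: (3,10) 1 'e'
  8: (10,8) 0 ''
  9: (8,11) 1 'f'
  10: (11,1) 2 'fg'
  11: (1,12) 0 ''
  12: (12,6) 2 'gc'
  13: (6,2) 1 'g'
  14: (2,0) 1 'g'

n(n+1)/2 = 15·16/2 = 120
Σ LCP = 0 + 2 + 1 + 1 + 0 + 1 + 0 + 1 + 0 + 1 + 2 + 0 + 2 + 1 + 1 = 13
distinct = 120 − 13 = 107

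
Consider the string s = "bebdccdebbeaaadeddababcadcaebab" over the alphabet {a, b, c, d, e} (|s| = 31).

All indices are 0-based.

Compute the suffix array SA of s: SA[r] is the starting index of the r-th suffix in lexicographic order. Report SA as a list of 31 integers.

rank→(start, suffix):
  0 → (11, 'aaadeddababcadcaebab')
  1 → (12, 'aadeddababcadcaebab')
  2 → (29, 'ab')
  3 → (18, 'ababcadcaebab')
  4 → (20, 'abcadcaebab')
  5 → (23, 'adcaebab')
  6 → (13, 'adeddababcadcaebab')
  7 → (26, 'aebab')
  8 → (30, 'b')
  9 → (28, 'bab')
  10 → (19, 'babcadcaebab')
  11 → (8, 'bbeaaadeddababcadcaebab')
  12 → (21, 'bcadcaebab')
  13 → (2, 'bdccdebbeaaadeddababcadcaebab')
  14 → (9, 'beaaadeddababcadcaebab')
  15 → (0, 'bebdccdebbeaaadeddababcadcaebab')
  16 → (22, 'cadcaebab')
  17 → (25, 'caebab')
  18 → (4, 'ccdebbeaaadeddababcadcaebab')
  19 → (5, 'cdebbeaaadeddababcadcaebab')
  20 → (17, 'dababcadcaebab')
  21 → (24, 'dcaebab')
  22 → (3, 'dccdebbeaaadeddababcadcaebab')
  23 → (16, 'ddababcadcaebab')
  24 → (6, 'debbeaaadeddababcadcaebab')
  25 → (14, 'deddababcadcaebab')
  26 → (10, 'eaaadeddababcadcaebab')
  27 → (27, 'ebab')
  28 → (7, 'ebbeaaadeddababcadcaebab')
  29 → (1, 'ebdccdebbeaaadeddababcadcaebab')
  30 → (15, 'eddababcadcaebab')

[11, 12, 29, 18, 20, 23, 13, 26, 30, 28, 19, 8, 21, 2, 9, 0, 22, 25, 4, 5, 17, 24, 3, 16, 6, 14, 10, 27, 7, 1, 15]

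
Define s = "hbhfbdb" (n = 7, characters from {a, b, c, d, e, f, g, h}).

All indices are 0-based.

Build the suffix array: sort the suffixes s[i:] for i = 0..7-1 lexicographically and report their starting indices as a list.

[6, 4, 1, 5, 3, 0, 2]

rank | idx | suffix
   0 |   6 | b
   1 |   4 | bdb
   2 |   1 | bhfbdb
   3 |   5 | db
   4 |   3 | fbdb
   5 |   0 | hbhfbdb
   6 |   2 | hfbdb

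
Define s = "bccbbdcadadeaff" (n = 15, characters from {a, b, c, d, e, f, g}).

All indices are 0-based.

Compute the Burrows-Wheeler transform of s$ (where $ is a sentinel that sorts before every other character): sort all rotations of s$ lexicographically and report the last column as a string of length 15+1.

fcdec$bdcbabadfa

rank  rotation          last
    0  $bccbbdcadadeaff  f
    1  adadeaff$bccbbdc  c
    2  adeaff$bccbbdcad  d
    3  aff$bccbbdcadade  e
    4  bbdcadadeaff$bcc  c
    5  bccbbdcadadeaff$  $
    6  bdcadadeaff$bccb  b
    7  cadadeaff$bccbbd  d
    8  cbbdcadadeaff$bc  c
    9  ccbbdcadadeaff$b  b
   10  dadeaff$bccbbdca  a
   11  dcadadeaff$bccbb  b
   12  deaff$bccbbdcada  a
   13  eaff$bccbbdcadad  d
   14  f$bccbbdcadadeaf  f
   15  ff$bccbbdcadadea  a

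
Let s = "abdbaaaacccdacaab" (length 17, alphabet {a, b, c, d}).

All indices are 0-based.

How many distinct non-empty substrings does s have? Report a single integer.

133

rank→(start, suffix):
  0 → (4, 'aaaacccdacaab')
  1 → (5, 'aaacccdacaab')
  2 → (14, 'aab')
  3 → (6, 'aacccdacaab')
  4 → (15, 'ab')
  5 → (0, 'abdbaaaacccdacaab')
  6 → (12, 'acaab')
  7 → (7, 'acccdacaab')
  8 → (16, 'b')
  9 → (3, 'baaaacccdacaab')
  10 → (1, 'bdbaaaacccdacaab')
  11 → (13, 'caab')
  12 → (8, 'cccdacaab')
  13 → (9, 'ccdacaab')
  14 → (10, 'cdacaab')
  15 → (11, 'dacaab')
  16 → (2, 'dbaaaacccdacaab')

SA = [4, 5, 14, 6, 15, 0, 12, 7, 16, 3, 1, 13, 8, 9, 10, 11, 2]
[i] adj suffixes → lcp
  [1] 4/5 → 3 ('aaa')
  [2] 5/14 → 2 ('aa')
  [3] 14/6 → 2 ('aa')
  [4] 6/15 → 1 ('a')
  [5] 15/0 → 2 ('ab')
  [6] 0/12 → 1 ('a')
  [7] 12/7 → 2 ('ac')
  [8] 7/16 → 0 ('')
  [9] 16/3 → 1 ('b')
  [10] 3/1 → 1 ('b')
  [11] 1/13 → 0 ('')
  [12] 13/8 → 1 ('c')
  [13] 8/9 → 2 ('cc')
  [14] 9/10 → 1 ('c')
  [15] 10/11 → 0 ('')
  [16] 11/2 → 1 ('d')

n(n+1)/2 = 17·18/2 = 153
Σ LCP = 0 + 3 + 2 + 2 + 1 + 2 + 1 + 2 + 0 + 1 + 1 + 0 + 1 + 2 + 1 + 0 + 1 = 20
distinct = 153 − 20 = 133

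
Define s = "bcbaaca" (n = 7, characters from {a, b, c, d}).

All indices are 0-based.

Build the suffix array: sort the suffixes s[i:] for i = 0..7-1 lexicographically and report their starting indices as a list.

rank | idx | suffix
   0 |   6 | a
   1 |   3 | aaca
   2 |   4 | aca
   3 |   2 | baaca
   4 |   0 | bcbaaca
   5 |   5 | ca
   6 |   1 | cbaaca

[6, 3, 4, 2, 0, 5, 1]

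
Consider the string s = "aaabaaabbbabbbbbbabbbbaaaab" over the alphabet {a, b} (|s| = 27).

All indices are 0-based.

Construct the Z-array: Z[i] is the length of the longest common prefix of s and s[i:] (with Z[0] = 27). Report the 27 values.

[27, 2, 1, 0, 4, 2, 1, 0, 0, 0, 1, 0, 0, 0, 0, 0, 0, 1, 0, 0, 0, 0, 3, 4, 2, 1, 0]

Z[0]=27
i=1: fresh scan; Z[1]=2 extend→box=[1,3)
i=2: min(r-i=1, Z[1]=2)=1; Z[2]=1
i=3: fresh scan; Z[3]=0
i=4: fresh scan; Z[4]=4 extend→box=[4,8)
i=5: min(r-i=3, Z[1]=2)=2; Z[5]=2
i=6: min(r-i=2, Z[2]=1)=1; Z[6]=1
i=7: min(r-i=1, Z[3]=0)=0; Z[7]=0
i=8: fresh scan; Z[8]=0
i=9: fresh scan; Z[9]=0
i=10: fresh scan; Z[10]=1 extend→box=[10,11)
i=11: fresh scan; Z[11]=0
i=12: fresh scan; Z[12]=0
i=13: fresh scan; Z[13]=0
i=14: fresh scan; Z[14]=0
i=15: fresh scan; Z[15]=0
i=16: fresh scan; Z[16]=0
i=17: fresh scan; Z[17]=1 extend→box=[17,18)
i=18: fresh scan; Z[18]=0
i=19: fresh scan; Z[19]=0
i=20: fresh scan; Z[20]=0
i=21: fresh scan; Z[21]=0
i=22: fresh scan; Z[22]=3 extend→box=[22,25)
i=23: min(r-i=2, Z[1]=2)=2; Z[23]=4 extend→box=[23,27)
i=24: min(r-i=3, Z[1]=2)=2; Z[24]=2
i=25: min(r-i=2, Z[2]=1)=1; Z[25]=1
i=26: min(r-i=1, Z[3]=0)=0; Z[26]=0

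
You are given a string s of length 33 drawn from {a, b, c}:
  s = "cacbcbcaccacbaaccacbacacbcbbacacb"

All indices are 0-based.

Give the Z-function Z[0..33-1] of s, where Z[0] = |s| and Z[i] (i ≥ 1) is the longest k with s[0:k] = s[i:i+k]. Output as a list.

Z[0]=33
i=1: i≥r, start 0; Z[1]=0
i=2: i≥r, start 0; Z[2]=1 grow→box=[2,3)
i=3: i≥r, start 0; Z[3]=0
i=4: i≥r, start 0; Z[4]=1 grow→box=[4,5)
i=5: i≥r, start 0; Z[5]=0
i=6: i≥r, start 0; Z[6]=3 grow→box=[6,9)
i=7: min(r-i=2, Z[1]=0)=0; Z[7]=0
i=8: min(r-i=1, Z[2]=1)=1; Z[8]=1
i=9: i≥r, start 0; Z[9]=4 grow→box=[9,13)
i=10: min(r-i=3, Z[1]=0)=0; Z[10]=0
i=11: min(r-i=2, Z[2]=1)=1; Z[11]=1
i=12: min(r-i=1, Z[3]=0)=0; Z[12]=0
i=13: i≥r, start 0; Z[13]=0
i=14: i≥r, start 0; Z[14]=0
i=15: i≥r, start 0; Z[15]=1 grow→box=[15,16)
i=16: i≥r, start 0; Z[16]=4 grow→box=[16,20)
i=17: min(r-i=3, Z[1]=0)=0; Z[17]=0
i=18: min(r-i=2, Z[2]=1)=1; Z[18]=1
i=19: min(r-i=1, Z[3]=0)=0; Z[19]=0
i=20: i≥r, start 0; Z[20]=0
i=21: i≥r, start 0; Z[21]=6 grow→box=[21,27)
i=22: min(r-i=5, Z[1]=0)=0; Z[22]=0
i=23: min(r-i=4, Z[2]=1)=1; Z[23]=1
i=24: min(r-i=3, Z[3]=0)=0; Z[24]=0
i=25: min(r-i=2, Z[4]=1)=1; Z[25]=1
i=26: min(r-i=1, Z[5]=0)=0; Z[26]=0
i=27: i≥r, start 0; Z[27]=0
i=28: i≥r, start 0; Z[28]=0
i=29: i≥r, start 0; Z[29]=4 grow→box=[29,33)
i=30: min(r-i=3, Z[1]=0)=0; Z[30]=0
i=31: min(r-i=2, Z[2]=1)=1; Z[31]=1
i=32: min(r-i=1, Z[3]=0)=0; Z[32]=0

[33, 0, 1, 0, 1, 0, 3, 0, 1, 4, 0, 1, 0, 0, 0, 1, 4, 0, 1, 0, 0, 6, 0, 1, 0, 1, 0, 0, 0, 4, 0, 1, 0]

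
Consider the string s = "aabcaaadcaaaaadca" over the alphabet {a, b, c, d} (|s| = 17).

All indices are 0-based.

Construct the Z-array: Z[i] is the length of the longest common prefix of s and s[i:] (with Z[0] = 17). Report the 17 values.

[17, 1, 0, 0, 2, 2, 1, 0, 0, 2, 2, 2, 2, 1, 0, 0, 1]

Z[0]=17
i=1: fresh scan; Z[1]=1 scan→box=[1,2)
i=2: fresh scan; Z[2]=0
i=3: fresh scan; Z[3]=0
i=4: fresh scan; Z[4]=2 scan→box=[4,6)
i=5: min(r-i=1, Z[1]=1)=1; Z[5]=2 scan→box=[5,7)
i=6: min(r-i=1, Z[1]=1)=1; Z[6]=1
i=7: fresh scan; Z[7]=0
i=8: fresh scan; Z[8]=0
i=9: fresh scan; Z[9]=2 scan→box=[9,11)
i=10: min(r-i=1, Z[1]=1)=1; Z[10]=2 scan→box=[10,12)
i=11: min(r-i=1, Z[1]=1)=1; Z[11]=2 scan→box=[11,13)
i=12: min(r-i=1, Z[1]=1)=1; Z[12]=2 scan→box=[12,14)
i=13: min(r-i=1, Z[1]=1)=1; Z[13]=1
i=14: fresh scan; Z[14]=0
i=15: fresh scan; Z[15]=0
i=16: fresh scan; Z[16]=1 scan→box=[16,17)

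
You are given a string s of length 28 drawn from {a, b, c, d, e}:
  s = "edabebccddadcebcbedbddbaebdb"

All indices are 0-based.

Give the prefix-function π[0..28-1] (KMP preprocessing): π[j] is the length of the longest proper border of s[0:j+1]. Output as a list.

[0, 0, 0, 0, 1, 0, 0, 0, 0, 0, 0, 0, 0, 1, 0, 0, 0, 1, 2, 0, 0, 0, 0, 0, 1, 0, 0, 0]

π[0] = 0
j=1 s[j]='d': π[1]=0 (border '')
j=2 s[j]='a': π[2]=0 (border '')
j=3 s[j]='b': π[3]=0 (border '')
j=4 s[j]='e': π[4]=1 (border 'e')
j=5 s[j]='b': k: 1→0; π[5]=0 (border '')
j=6 s[j]='c': π[6]=0 (border '')
j=7 s[j]='c': π[7]=0 (border '')
j=8 s[j]='d': π[8]=0 (border '')
j=9 s[j]='d': π[9]=0 (border '')
j=10 s[j]='a': π[10]=0 (border '')
j=11 s[j]='d': π[11]=0 (border '')
j=12 s[j]='c': π[12]=0 (border '')
j=13 s[j]='e': π[13]=1 (border 'e')
j=14 s[j]='b': k: 1→0; π[14]=0 (border '')
j=15 s[j]='c': π[15]=0 (border '')
j=16 s[j]='b': π[16]=0 (border '')
j=17 s[j]='e': π[17]=1 (border 'e')
j=18 s[j]='d': π[18]=2 (border 'ed')
j=19 s[j]='b': k: 2→0; π[19]=0 (border '')
j=20 s[j]='d': π[20]=0 (border '')
j=21 s[j]='d': π[21]=0 (border '')
j=22 s[j]='b': π[22]=0 (border '')
j=23 s[j]='a': π[23]=0 (border '')
j=24 s[j]='e': π[24]=1 (border 'e')
j=25 s[j]='b': k: 1→0; π[25]=0 (border '')
j=26 s[j]='d': π[26]=0 (border '')
j=27 s[j]='b': π[27]=0 (border '')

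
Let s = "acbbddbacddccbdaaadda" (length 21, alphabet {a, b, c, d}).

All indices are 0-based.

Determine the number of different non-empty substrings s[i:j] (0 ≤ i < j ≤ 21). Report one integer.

rank | idx | suffix
   0 |  20 | a
   1 |  15 | aaadda
   2 |  16 | aadda
   3 |   0 | acbbddbacddccbdaaadda
   4 |   7 | acddccbdaaadda
   5 |  17 | adda
   6 |   6 | bacddccbdaaadda
   7 |   2 | bbddbacddccbdaaadda
   8 |  13 | bdaaadda
   9 |   3 | bddbacddccbdaaadda
  10 |   1 | cbbddbacddccbdaaadda
  11 |  12 | cbdaaadda
  12 |  11 | ccbdaaadda
  13 |   8 | cddccbdaaadda
  14 |  19 | da
  15 |  14 | daaadda
  16 |   5 | dbacddccbdaaadda
  17 |  10 | dccbdaaadda
  18 |  18 | dda
  19 |   4 | ddbacddccbdaaadda
  20 |   9 | ddccbdaaadda

SA = [20, 15, 16, 0, 7, 17, 6, 2, 13, 3, 1, 12, 11, 8, 19, 14, 5, 10, 18, 4, 9]
rank  pair      lcp
   1  s[20:],s[15:]  1  'a'
   2  s[15:],s[16:]  2  'aa'
   3  s[16:],s[0:]  1  'a'
   4  s[0:],s[7:]  2  'ac'
   5  s[7:],s[17:]  1  'a'
   6  s[17:],s[6:]  0  ''
   7  s[6:],s[2:]  1  'b'
   8  s[2:],s[13:]  1  'b'
   9  s[13:],s[3:]  2  'bd'
  10  s[3:],s[1:]  0  ''
  11  s[1:],s[12:]  2  'cb'
  12  s[12:],s[11:]  1  'c'
  13  s[11:],s[8:]  1  'c'
  14  s[8:],s[19:]  0  ''
  15  s[19:],s[14:]  2  'da'
  16  s[14:],s[5:]  1  'd'
  17  s[5:],s[10:]  1  'd'
  18  s[10:],s[18:]  1  'd'
  19  s[18:],s[4:]  2  'dd'
  20  s[4:],s[9:]  2  'dd'

n(n+1)/2 = 21·22/2 = 231
Σ LCP = 0 + 1 + 2 + 1 + 2 + 1 + 0 + 1 + 1 + 2 + 0 + 2 + 1 + 1 + 0 + 2 + 1 + 1 + 1 + 2 + 2 = 24
distinct = 231 − 24 = 207

207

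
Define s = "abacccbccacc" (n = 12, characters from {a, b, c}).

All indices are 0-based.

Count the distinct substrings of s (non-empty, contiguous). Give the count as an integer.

64

rank→(start, suffix):
  0 → (0, 'abacccbccacc')
  1 → (9, 'acc')
  2 → (2, 'acccbccacc')
  3 → (1, 'bacccbccacc')
  4 → (6, 'bccacc')
  5 → (11, 'c')
  6 → (8, 'cacc')
  7 → (5, 'cbccacc')
  8 → (10, 'cc')
  9 → (7, 'ccacc')
  10 → (4, 'ccbccacc')
  11 → (3, 'cccbccacc')

SA = [0, 9, 2, 1, 6, 11, 8, 5, 10, 7, 4, 3]
rank  pair      lcp
   1  s[0:],s[9:]  1  'a'
   2  s[9:],s[2:]  3  'acc'
   3  s[2:],s[1:]  0  ''
   4  s[1:],s[6:]  1  'b'
   5  s[6:],s[11:]  0  ''
   6  s[11:],s[8:]  1  'c'
   7  s[8:],s[5:]  1  'c'
   8  s[5:],s[10:]  1  'c'
   9  s[10:],s[7:]  2  'cc'
  10  s[7:],s[4:]  2  'cc'
  11  s[4:],s[3:]  2  'cc'

n(n+1)/2 = 12·13/2 = 78
Σ LCP = 0 + 1 + 3 + 0 + 1 + 0 + 1 + 1 + 1 + 2 + 2 + 2 = 14
distinct = 78 − 14 = 64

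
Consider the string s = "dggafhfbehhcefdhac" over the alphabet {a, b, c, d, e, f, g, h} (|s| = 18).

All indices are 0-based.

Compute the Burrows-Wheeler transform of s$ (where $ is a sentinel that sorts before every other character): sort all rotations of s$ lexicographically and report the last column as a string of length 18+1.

rank  rotation             last
    0  $dggafhfbehhcefdhac  c
    1  ac$dggafhfbehhcefdh  h
    2  afhfbehhcefdhac$dgg  g
    3  behhcefdhac$dggafhf  f
    4  c$dggafhfbehhcefdha  a
    5  cefdhac$dggafhfbehh  h
    6  dggafhfbehhcefdhac$  $
    7  dhac$dggafhfbehhcef  f
    8  efdhac$dggafhfbehhc  c
    9  ehhcefdhac$dggafhfb  b
   10  fbehhcefdhac$dggafh  h
   11  fdhac$dggafhfbehhce  e
   12  fhfbehhcefdhac$dgga  a
   13  gafhfbehhcefdhac$dg  g
   14  ggafhfbehhcefdhac$d  d
   15  hac$dggafhfbehhcefd  d
   16  hcefdhac$dggafhfbeh  h
   17  hfbehhcefdhac$dggaf  f
   18  hhcefdhac$dggafhfbe  e

chgfah$fcbheagddhfe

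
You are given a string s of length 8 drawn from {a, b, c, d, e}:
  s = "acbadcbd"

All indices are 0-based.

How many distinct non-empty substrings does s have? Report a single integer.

rank | idx | suffix
   0 |   0 | acbadcbd
   1 |   3 | adcbd
   2 |   2 | badcbd
   3 |   6 | bd
   4 |   1 | cbadcbd
   5 |   5 | cbd
   6 |   7 | d
   7 |   4 | dcbd

SA = [0, 3, 2, 6, 1, 5, 7, 4]
i: (SA[i-1],SA[i]) lcp shared
  1: (0,3) 1 'a'
  2: (3,2) 0 ''
  3: (2,6) 1 'b'
  4: (6,1) 0 ''
  5: (1,5) 2 'cb'
  6: (5,7) 0 ''
  7: (7,4) 1 'd'

n(n+1)/2 = 8·9/2 = 36
Σ LCP = 0 + 1 + 0 + 1 + 0 + 2 + 0 + 1 = 5
distinct = 36 − 5 = 31

31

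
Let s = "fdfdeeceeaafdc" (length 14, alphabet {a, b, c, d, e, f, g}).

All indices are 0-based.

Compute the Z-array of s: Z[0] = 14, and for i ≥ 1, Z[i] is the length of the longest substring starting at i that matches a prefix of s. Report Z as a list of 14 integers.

Z[0]=14
i=1: outside box; Z[1]=0
i=2: outside box; Z[2]=2 grow→box=[2,4)
i=3: min(r-i=1, Z[1]=0)=0; Z[3]=0
i=4: outside box; Z[4]=0
i=5: outside box; Z[5]=0
i=6: outside box; Z[6]=0
i=7: outside box; Z[7]=0
i=8: outside box; Z[8]=0
i=9: outside box; Z[9]=0
i=10: outside box; Z[10]=0
i=11: outside box; Z[11]=2 grow→box=[11,13)
i=12: min(r-i=1, Z[1]=0)=0; Z[12]=0
i=13: outside box; Z[13]=0

[14, 0, 2, 0, 0, 0, 0, 0, 0, 0, 0, 2, 0, 0]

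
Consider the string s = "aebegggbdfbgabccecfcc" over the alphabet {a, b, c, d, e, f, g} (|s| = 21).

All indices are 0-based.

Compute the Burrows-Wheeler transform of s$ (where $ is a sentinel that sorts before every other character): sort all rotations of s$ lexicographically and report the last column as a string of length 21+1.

cg$agefcfbcebacbdcbgge

rank  rotation                last
    0  $aebegggbdfbgabccecfcc  c
    1  abccecfcc$aebegggbdfbg  g
    2  aebegggbdfbgabccecfcc$  $
    3  bccecfcc$aebegggbdfbga  a
    4  bdfbgabccecfcc$aebeggg  g
    5  begggbdfbgabccecfcc$ae  e
    6  bgabccecfcc$aebegggbdf  f
    7  c$aebegggbdfbgabccecfc  c
    8  cc$aebegggbdfbgabccecf  f
    9  ccecfcc$aebegggbdfbgab  b
   10  cecfcc$aebegggbdfbgabc  c
   11  cfcc$aebegggbdfbgabcce  e
   12  dfbgabccecfcc$aebegggb  b
   13  ebegggbdfbgabccecfcc$a  a
   14  ecfcc$aebegggbdfbgabcc  c
   15  egggbdfbgabccecfcc$aeb  b
   16  fbgabccecfcc$aebegggbd  d
   17  fcc$aebegggbdfbgabccec  c
   18  gabccecfcc$aebegggbdfb  b
   19  gbdfbgabccecfcc$aebegg  g
   20  ggbdfbgabccecfcc$aebeg  g
   21  gggbdfbgabccecfcc$aebe  e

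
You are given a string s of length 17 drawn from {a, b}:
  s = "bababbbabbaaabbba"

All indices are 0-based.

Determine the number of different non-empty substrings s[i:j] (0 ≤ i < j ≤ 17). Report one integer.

115

rank | idx | suffix
   0 |  16 | a
   1 |  10 | aaabbba
   2 |  11 | aabbba
   3 |   1 | ababbbabbaaabbba
   4 |   7 | abbaaabbba
   5 |  12 | abbba
   6 |   3 | abbbabbaaabbba
   7 |  15 | ba
   8 |   9 | baaabbba
   9 |   0 | bababbbabbaaabbba
  10 |   6 | babbaaabbba
  11 |   2 | babbbabbaaabbba
  12 |  14 | bba
  13 |   8 | bbaaabbba
  14 |   5 | bbabbaaabbba
  15 |  13 | bbba
  16 |   4 | bbbabbaaabbba

SA = [16, 10, 11, 1, 7, 12, 3, 15, 9, 0, 6, 2, 14, 8, 5, 13, 4]
i: (SA[i-1],SA[i]) lcp shared
  1: (16,10) 1 'a'
  2: (10,11) 2 'aa'
  3: (11,1) 1 'a'
  4: (1,7) 2 'ab'
  5: (7,12) 3 'abb'
  6: (12,3) 5 'abbba'
  7: (3,15) 0 ''
  8: (15,9) 2 'ba'
  9: (9,0) 2 'ba'
  10: (0,6) 3 'bab'
  11: (6,2) 4 'babb'
  12: (2,14) 1 'b'
  13: (14,8) 3 'bba'
  14: (8,5) 3 'bba'
  15: (5,13) 2 'bb'
  16: (13,4) 4 'bbba'

n(n+1)/2 = 17·18/2 = 153
Σ LCP = 0 + 1 + 2 + 1 + 2 + 3 + 5 + 0 + 2 + 2 + 3 + 4 + 1 + 3 + 3 + 2 + 4 = 38
distinct = 153 − 38 = 115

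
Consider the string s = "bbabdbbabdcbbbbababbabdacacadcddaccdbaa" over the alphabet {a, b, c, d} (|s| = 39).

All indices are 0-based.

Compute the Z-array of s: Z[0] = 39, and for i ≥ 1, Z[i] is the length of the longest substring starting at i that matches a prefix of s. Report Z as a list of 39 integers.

[39, 1, 0, 1, 0, 5, 1, 0, 1, 0, 0, 2, 2, 4, 1, 0, 1, 0, 5, 1, 0, 1, 0, 0, 0, 0, 0, 0, 0, 0, 0, 0, 0, 0, 0, 0, 1, 0, 0]

Z[0]=39
i=1: outside box; Z[1]=1 extend→box=[1,2)
i=2: outside box; Z[2]=0
i=3: outside box; Z[3]=1 extend→box=[3,4)
i=4: outside box; Z[4]=0
i=5: outside box; Z[5]=5 extend→box=[5,10)
i=6: min(r-i=4, Z[1]=1)=1; Z[6]=1
i=7: min(r-i=3, Z[2]=0)=0; Z[7]=0
i=8: min(r-i=2, Z[3]=1)=1; Z[8]=1
i=9: min(r-i=1, Z[4]=0)=0; Z[9]=0
i=10: outside box; Z[10]=0
i=11: outside box; Z[11]=2 extend→box=[11,13)
i=12: min(r-i=1, Z[1]=1)=1; Z[12]=2 extend→box=[12,14)
i=13: min(r-i=1, Z[1]=1)=1; Z[13]=4 extend→box=[13,17)
i=14: min(r-i=3, Z[1]=1)=1; Z[14]=1
i=15: min(r-i=2, Z[2]=0)=0; Z[15]=0
i=16: min(r-i=1, Z[3]=1)=1; Z[16]=1
i=17: outside box; Z[17]=0
i=18: outside box; Z[18]=5 extend→box=[18,23)
i=19: min(r-i=4, Z[1]=1)=1; Z[19]=1
i=20: min(r-i=3, Z[2]=0)=0; Z[20]=0
i=21: min(r-i=2, Z[3]=1)=1; Z[21]=1
i=22: min(r-i=1, Z[4]=0)=0; Z[22]=0
i=23: outside box; Z[23]=0
i=24: outside box; Z[24]=0
i=25: outside box; Z[25]=0
i=26: outside box; Z[26]=0
i=27: outside box; Z[27]=0
i=28: outside box; Z[28]=0
i=29: outside box; Z[29]=0
i=30: outside box; Z[30]=0
i=31: outside box; Z[31]=0
i=32: outside box; Z[32]=0
i=33: outside box; Z[33]=0
i=34: outside box; Z[34]=0
i=35: outside box; Z[35]=0
i=36: outside box; Z[36]=1 extend→box=[36,37)
i=37: outside box; Z[37]=0
i=38: outside box; Z[38]=0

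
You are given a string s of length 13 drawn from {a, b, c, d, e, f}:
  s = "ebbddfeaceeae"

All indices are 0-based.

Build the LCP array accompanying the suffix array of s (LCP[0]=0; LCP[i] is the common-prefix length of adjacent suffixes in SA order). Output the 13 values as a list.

sorted suffixes:
  #0 SA[0]=7  'aceeae'
  #1 SA[1]=11  'ae'
  #2 SA[2]=1  'bbddfeaceeae'
  #3 SA[3]=2  'bddfeaceeae'
  #4 SA[4]=8  'ceeae'
  #5 SA[5]=3  'ddfeaceeae'
  #6 SA[6]=4  'dfeaceeae'
  #7 SA[7]=12  'e'
  #8 SA[8]=6  'eaceeae'
  #9 SA[9]=10  'eae'
  #10 SA[10]=0  'ebbddfeaceeae'
  #11 SA[11]=9  'eeae'
  #12 SA[12]=5  'feaceeae'

SA = [7, 11, 1, 2, 8, 3, 4, 12, 6, 10, 0, 9, 5]
i: (SA[i-1],SA[i]) lcp shared
  1: (7,11) 1 'a'
  2: (11,1) 0 ''
  3: (1,2) 1 'b'
  4: (2,8) 0 ''
  5: (8,3) 0 ''
  6: (3,4) 1 'd'
  7: (4,12) 0 ''
  8: (12,6) 1 'e'
  9: (6,10) 2 'ea'
  10: (10,0) 1 'e'
  11: (0,9) 1 'e'
  12: (9,5) 0 ''

[0, 1, 0, 1, 0, 0, 1, 0, 1, 2, 1, 1, 0]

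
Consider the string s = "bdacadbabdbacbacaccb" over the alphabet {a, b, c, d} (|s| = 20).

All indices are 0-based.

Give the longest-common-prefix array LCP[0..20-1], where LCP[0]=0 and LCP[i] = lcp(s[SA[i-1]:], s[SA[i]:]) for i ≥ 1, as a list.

[0, 1, 3, 2, 2, 1, 0, 1, 2, 3, 1, 2, 0, 2, 1, 2, 1, 0, 1, 3]

rank | idx | suffix
   0 |   7 | abdbacbacaccb
   1 |  14 | acaccb
   2 |   2 | acadbabdbacbacaccb
   3 |  11 | acbacaccb
   4 |  16 | accb
   5 |   4 | adbabdbacbacaccb
   6 |  19 | b
   7 |   6 | babdbacbacaccb
   8 |  13 | bacaccb
   9 |  10 | bacbacaccb
  10 |   0 | bdacadbabdbacbacaccb
  11 |   8 | bdbacbacaccb
  12 |  15 | caccb
  13 |   3 | cadbabdbacbacaccb
  14 |  18 | cb
  15 |  12 | cbacaccb
  16 |  17 | ccb
  17 |   1 | dacadbabdbacbacaccb
  18 |   5 | dbabdbacbacaccb
  19 |   9 | dbacbacaccb

SA = [7, 14, 2, 11, 16, 4, 19, 6, 13, 10, 0, 8, 15, 3, 18, 12, 17, 1, 5, 9]
i: (SA[i-1],SA[i]) lcp shared
  1: (7,14) 1 'a'
  2: (14,2) 3 'aca'
  3: (2,11) 2 'ac'
  4: (11,16) 2 'ac'
  5: (16,4) 1 'a'
  6: (4,19) 0 ''
  7: (19,6) 1 'b'
  8: (6,13) 2 'ba'
  9: (13,10) 3 'bac'
  10: (10,0) 1 'b'
  11: (0,8) 2 'bd'
  12: (8,15) 0 ''
  13: (15,3) 2 'ca'
  14: (3,18) 1 'c'
  15: (18,12) 2 'cb'
  16: (12,17) 1 'c'
  17: (17,1) 0 ''
  18: (1,5) 1 'd'
  19: (5,9) 3 'dba'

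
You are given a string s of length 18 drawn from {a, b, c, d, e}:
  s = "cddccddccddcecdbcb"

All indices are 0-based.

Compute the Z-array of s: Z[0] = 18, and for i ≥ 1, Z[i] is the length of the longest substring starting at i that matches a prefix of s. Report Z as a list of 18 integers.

Z[0]=18
i=1: i≥r, start 0; Z[1]=0
i=2: i≥r, start 0; Z[2]=0
i=3: i≥r, start 0; Z[3]=1 grow→box=[3,4)
i=4: i≥r, start 0; Z[4]=8 grow→box=[4,12)
i=5: min(r-i=7, Z[1]=0)=0; Z[5]=0
i=6: min(r-i=6, Z[2]=0)=0; Z[6]=0
i=7: min(r-i=5, Z[3]=1)=1; Z[7]=1
i=8: min(r-i=4, Z[4]=8)=4; Z[8]=4
i=9: min(r-i=3, Z[5]=0)=0; Z[9]=0
i=10: min(r-i=2, Z[6]=0)=0; Z[10]=0
i=11: min(r-i=1, Z[7]=1)=1; Z[11]=1
i=12: i≥r, start 0; Z[12]=0
i=13: i≥r, start 0; Z[13]=2 grow→box=[13,15)
i=14: min(r-i=1, Z[1]=0)=0; Z[14]=0
i=15: i≥r, start 0; Z[15]=0
i=16: i≥r, start 0; Z[16]=1 grow→box=[16,17)
i=17: i≥r, start 0; Z[17]=0

[18, 0, 0, 1, 8, 0, 0, 1, 4, 0, 0, 1, 0, 2, 0, 0, 1, 0]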